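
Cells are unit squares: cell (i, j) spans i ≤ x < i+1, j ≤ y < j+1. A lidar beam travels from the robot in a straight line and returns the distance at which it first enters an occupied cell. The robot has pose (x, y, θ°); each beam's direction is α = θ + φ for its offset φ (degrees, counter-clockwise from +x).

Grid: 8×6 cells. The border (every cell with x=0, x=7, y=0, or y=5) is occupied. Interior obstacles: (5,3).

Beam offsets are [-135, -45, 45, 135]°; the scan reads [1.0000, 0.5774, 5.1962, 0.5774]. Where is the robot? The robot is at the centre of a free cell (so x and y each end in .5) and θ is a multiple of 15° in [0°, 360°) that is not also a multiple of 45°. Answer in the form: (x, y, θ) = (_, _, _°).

(x, y, θ) = (5.5, 4.5, 165°)

Candidates: 23 free-cell centres × 16 headings = 368 poses. Raycast each; keep the one whose scan matches to 4 dp.
  (4.5, 2.5, 330°): beam 1 = 3.6235 ≠ 1.0000 ✗
  (3.5, 3.5, 60°): beam 1 = 2.5882 ≠ 1.0000 ✗
  (1.5, 1.5, 120°): beam 1 = 1.9319 ≠ 1.0000 ✗
  (6.5, 3.5, 105°): beam 1 = 0.5774 ≠ 1.0000 ✗
  …
  (5.5, 4.5, 165°): r_1=1.0000, r_2=0.5774, r_3=5.1962, r_4=0.5774 — all match ✓
No second candidate reproduces the full scan.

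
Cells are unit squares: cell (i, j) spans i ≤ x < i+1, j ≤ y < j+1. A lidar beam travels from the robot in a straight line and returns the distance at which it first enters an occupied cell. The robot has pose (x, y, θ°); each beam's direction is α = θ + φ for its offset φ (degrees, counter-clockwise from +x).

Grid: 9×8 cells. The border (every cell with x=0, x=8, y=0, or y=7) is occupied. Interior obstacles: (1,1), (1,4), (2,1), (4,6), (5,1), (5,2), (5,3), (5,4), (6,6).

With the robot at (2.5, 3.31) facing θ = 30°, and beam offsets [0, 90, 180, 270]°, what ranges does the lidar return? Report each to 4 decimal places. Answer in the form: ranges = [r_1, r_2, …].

ranges = [2.8868, 1.0000, 1.7321, 2.6674]

beam 1: φ=0°, α=30°
  cosα=0.8660 sinα=0.5000 | (2,3) | tMaxX 0.5774 tMaxY 1.3800 | tΔX 1.1547 tΔY 2.0000
    t=0.5774 [x] (3,3)
    t=1.3800 [y] (3,4)
    t=1.7321 [x] (4,4)
    t=2.8868 [x] (5,4) — stop
  → r_1 = 2.8868
beam 2: φ=90°, α=120°
  cosα=-0.5000 sinα=0.8660 | (2,3) | tMaxX 1.0000 tMaxY 0.7967 | tΔX 2.0000 tΔY 1.1547
    t=0.7967 [y] (2,4)
    t=1.0000 [x] (1,4) — stop
  → r_2 = 1.0000
beam 3: φ=180°, α=210°
  cosα=-0.8660 sinα=-0.5000 | (2,3) | tMaxX 0.5774 tMaxY 0.6200 | tΔX 1.1547 tΔY 2.0000
    t=0.5774 [x] (1,3)
    t=0.6200 [y] (1,2)
    t=1.7321 [x] (0,2) — stop
  → r_3 = 1.7321
beam 4: φ=270°, α=300°
  cosα=0.5000 sinα=-0.8660 | (2,3) | tMaxX 1.0000 tMaxY 0.3580 | tΔX 2.0000 tΔY 1.1547
    t=0.3580 [y] (2,2)
    t=1.0000 [x] (3,2)
    t=1.5127 [y] (3,1)
    t=2.6674 [y] (3,0) — stop
  → r_4 = 2.6674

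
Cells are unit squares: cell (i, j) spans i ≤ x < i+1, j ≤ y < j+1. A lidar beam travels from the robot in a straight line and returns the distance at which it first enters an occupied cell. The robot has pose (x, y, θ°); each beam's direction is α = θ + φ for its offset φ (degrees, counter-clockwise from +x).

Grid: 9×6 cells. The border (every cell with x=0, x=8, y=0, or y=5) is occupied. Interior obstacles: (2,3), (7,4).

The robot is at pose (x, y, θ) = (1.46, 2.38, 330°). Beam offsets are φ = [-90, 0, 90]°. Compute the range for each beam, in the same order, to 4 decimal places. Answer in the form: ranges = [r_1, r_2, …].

beam 1: φ=-90°, α=240°
  dir = (cos 240°, sin 240°) = (-0.5000, -0.8660); from cell (1,2)
  next x-line at t=0.9200, next y-line at t=0.4388; Δt_x=2.0000, Δt_y=1.1547
    y: enter (1,1) at t=0.4388
    x: enter (0,1) at t=0.9200 ← occupied
  → r_1 = 0.9200
beam 2: φ=0°, α=330°
  dir = (cos 330°, sin 330°) = (0.8660, -0.5000); from cell (1,2)
  next x-line at t=0.6235, next y-line at t=0.7600; Δt_x=1.1547, Δt_y=2.0000
    x: enter (2,2) at t=0.6235
    y: enter (2,1) at t=0.7600
    x: enter (3,1) at t=1.7782
    y: enter (3,0) at t=2.7600 ← occupied
  → r_2 = 2.7600
beam 3: φ=90°, α=60°
  dir = (cos 60°, sin 60°) = (0.5000, 0.8660); from cell (1,2)
  next x-line at t=1.0800, next y-line at t=0.7159; Δt_x=2.0000, Δt_y=1.1547
    y: enter (1,3) at t=0.7159
    x: enter (2,3) at t=1.0800 ← occupied
  → r_3 = 1.0800

ranges = [0.9200, 2.7600, 1.0800]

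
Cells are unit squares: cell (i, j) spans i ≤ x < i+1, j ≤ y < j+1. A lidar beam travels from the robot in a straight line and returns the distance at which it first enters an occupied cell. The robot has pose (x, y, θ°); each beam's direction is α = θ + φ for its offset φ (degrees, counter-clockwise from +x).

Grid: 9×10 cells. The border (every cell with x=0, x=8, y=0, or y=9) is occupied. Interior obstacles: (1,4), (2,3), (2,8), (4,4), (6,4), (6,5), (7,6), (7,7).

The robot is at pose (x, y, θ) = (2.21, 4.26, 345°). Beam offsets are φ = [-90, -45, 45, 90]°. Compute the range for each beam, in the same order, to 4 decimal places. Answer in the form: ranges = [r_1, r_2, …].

beam 1: φ=-90°, α=255°
  direction (-0.2588, -0.9659); cell (2,4); t to first gridline: x 0.8114, y 0.2692 (then +3.8637 / +1.0353)
    (2,3) via y @ 0.2692  # hit
  → r_1 = 0.2692
beam 2: φ=-45°, α=300°
  direction (0.5000, -0.8660); cell (2,4); t to first gridline: x 1.5800, y 0.3002 (then +2.0000 / +1.1547)
    (2,3) via y @ 0.3002  # hit
  → r_2 = 0.3002
beam 3: φ=45°, α=30°
  direction (0.8660, 0.5000); cell (2,4); t to first gridline: x 0.9122, y 1.4800 (then +1.1547 / +2.0000)
    (3,4) via x @ 0.9122
    (3,5) via y @ 1.4800
    (4,5) via x @ 2.0669
    (5,5) via x @ 3.2216
    (5,6) via y @ 3.4800
    (6,6) via x @ 4.3763
    (6,7) via y @ 5.4800
    (7,7) via x @ 5.5310  # hit
  → r_3 = 5.5310
beam 4: φ=90°, α=75°
  direction (0.2588, 0.9659); cell (2,4); t to first gridline: x 3.0523, y 0.7661 (then +3.8637 / +1.0353)
    (2,5) via y @ 0.7661
    (2,6) via y @ 1.8014
    (2,7) via y @ 2.8367
    (3,7) via x @ 3.0523
    (3,8) via y @ 3.8719
    (3,9) via y @ 4.9072  # hit
  → r_4 = 4.9072

ranges = [0.2692, 0.3002, 5.5310, 4.9072]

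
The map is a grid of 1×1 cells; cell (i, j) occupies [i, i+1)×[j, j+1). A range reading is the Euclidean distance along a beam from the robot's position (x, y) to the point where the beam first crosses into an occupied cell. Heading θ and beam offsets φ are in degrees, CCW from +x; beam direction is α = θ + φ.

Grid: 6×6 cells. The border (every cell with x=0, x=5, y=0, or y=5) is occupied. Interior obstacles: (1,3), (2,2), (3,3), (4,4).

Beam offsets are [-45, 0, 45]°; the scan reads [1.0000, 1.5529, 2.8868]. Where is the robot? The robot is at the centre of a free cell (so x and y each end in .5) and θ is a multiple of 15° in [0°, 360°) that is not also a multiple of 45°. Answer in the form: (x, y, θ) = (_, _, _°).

(x, y, θ) = (3.5, 1.5, 15°)

Enumerate (i+0.5, j+0.5, θ) over the 12 free cells and 16 admissible headings. For each, cast all 3 beams and compare to the given ranges.
  (1.5, 1.5, 75°): beam 3 = 1.0000 ≠ 2.8868 ✗
  (4.5, 1.5, 15°): beam 1 = 0.5774 ≠ 1.0000 ✗
  (1.5, 1.5, 300°): beam 1 = 0.5176 ≠ 1.0000 ✗
  …
  (3.5, 1.5, 15°): r_1=1.0000, r_2=1.5529, r_3=2.8868 — all match ✓
Only this pose fits every beam.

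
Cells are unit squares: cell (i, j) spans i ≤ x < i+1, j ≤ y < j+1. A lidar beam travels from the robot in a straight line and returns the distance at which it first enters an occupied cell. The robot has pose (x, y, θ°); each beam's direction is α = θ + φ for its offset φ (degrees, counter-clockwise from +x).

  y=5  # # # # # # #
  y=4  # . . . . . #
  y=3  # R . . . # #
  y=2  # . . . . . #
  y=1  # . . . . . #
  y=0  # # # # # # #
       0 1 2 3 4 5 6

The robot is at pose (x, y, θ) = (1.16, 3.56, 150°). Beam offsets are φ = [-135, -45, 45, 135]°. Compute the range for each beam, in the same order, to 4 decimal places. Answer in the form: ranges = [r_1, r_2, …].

beam 1: φ=-135°, α=15°
  cosα=0.9659 sinα=0.2588 | (1,3) | tMaxX 0.8696 tMaxY 1.7000 | tΔX 1.0353 tΔY 3.8637
    t=0.8696 [x] (2,3)
    t=1.7000 [y] (2,4)
    t=1.9049 [x] (3,4)
    t=2.9402 [x] (4,4)
    t=3.9755 [x] (5,4)
    t=5.0107 [x] (6,4) — stop
  → r_1 = 5.0107
beam 2: φ=-45°, α=105°
  cosα=-0.2588 sinα=0.9659 | (1,3) | tMaxX 0.6182 tMaxY 0.4555 | tΔX 3.8637 tΔY 1.0353
    t=0.4555 [y] (1,4)
    t=0.6182 [x] (0,4) — stop
  → r_2 = 0.6182
beam 3: φ=45°, α=195°
  cosα=-0.9659 sinα=-0.2588 | (1,3) | tMaxX 0.1656 tMaxY 2.1637 | tΔX 1.0353 tΔY 3.8637
    t=0.1656 [x] (0,3) — stop
  → r_3 = 0.1656
beam 4: φ=135°, α=285°
  cosα=0.2588 sinα=-0.9659 | (1,3) | tMaxX 3.2455 tMaxY 0.5798 | tΔX 3.8637 tΔY 1.0353
    t=0.5798 [y] (1,2)
    t=1.6150 [y] (1,1)
    t=2.6503 [y] (1,0) — stop
  → r_4 = 2.6503

ranges = [5.0107, 0.6182, 0.1656, 2.6503]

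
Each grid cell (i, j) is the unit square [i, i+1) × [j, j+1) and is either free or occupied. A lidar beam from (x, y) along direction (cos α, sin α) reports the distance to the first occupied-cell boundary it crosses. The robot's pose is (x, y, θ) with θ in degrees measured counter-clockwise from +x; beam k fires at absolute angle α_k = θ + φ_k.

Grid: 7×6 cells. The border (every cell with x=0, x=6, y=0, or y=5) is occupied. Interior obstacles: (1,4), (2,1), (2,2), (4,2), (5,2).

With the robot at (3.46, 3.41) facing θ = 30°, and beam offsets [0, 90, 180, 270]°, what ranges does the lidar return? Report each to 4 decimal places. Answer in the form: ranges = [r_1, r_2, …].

beam 1: φ=0°, α=30°
  cosα=0.8660 sinα=0.5000 | (3,3) | tMaxX 0.6235 tMaxY 1.1800 | tΔX 1.1547 tΔY 2.0000
    t=0.6235 [x] (4,3)
    t=1.1800 [y] (4,4)
    t=1.7782 [x] (5,4)
    t=2.9329 [x] (6,4) — stop
  → r_1 = 2.9329
beam 2: φ=90°, α=120°
  cosα=-0.5000 sinα=0.8660 | (3,3) | tMaxX 0.9200 tMaxY 0.6813 | tΔX 2.0000 tΔY 1.1547
    t=0.6813 [y] (3,4)
    t=0.9200 [x] (2,4)
    t=1.8360 [y] (2,5) — stop
  → r_2 = 1.8360
beam 3: φ=180°, α=210°
  cosα=-0.8660 sinα=-0.5000 | (3,3) | tMaxX 0.5312 tMaxY 0.8200 | tΔX 1.1547 tΔY 2.0000
    t=0.5312 [x] (2,3)
    t=0.8200 [y] (2,2) — stop
  → r_3 = 0.8200
beam 4: φ=270°, α=300°
  cosα=0.5000 sinα=-0.8660 | (3,3) | tMaxX 1.0800 tMaxY 0.4734 | tΔX 2.0000 tΔY 1.1547
    t=0.4734 [y] (3,2)
    t=1.0800 [x] (4,2) — stop
  → r_4 = 1.0800

ranges = [2.9329, 1.8360, 0.8200, 1.0800]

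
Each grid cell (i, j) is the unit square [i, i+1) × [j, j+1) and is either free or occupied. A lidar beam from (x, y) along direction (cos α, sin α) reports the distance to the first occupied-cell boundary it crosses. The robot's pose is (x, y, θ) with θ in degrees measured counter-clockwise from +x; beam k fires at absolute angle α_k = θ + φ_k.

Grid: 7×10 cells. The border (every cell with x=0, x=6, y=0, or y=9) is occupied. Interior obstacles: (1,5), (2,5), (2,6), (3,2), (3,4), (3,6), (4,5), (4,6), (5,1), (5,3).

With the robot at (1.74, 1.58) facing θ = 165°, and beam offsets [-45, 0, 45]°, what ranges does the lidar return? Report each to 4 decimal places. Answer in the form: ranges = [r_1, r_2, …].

beam 1: φ=-45°, α=120°
  d=(-0.5000,0.8660)  start (1,1)  tX=1.4800 tY=0.4850  stride 1/|dx|=2.0000 1/|dy|=1.1547
    cross y-line → (1,2), t=0.4850
    cross x-line → (0,2), t=1.4800 (wall)
  → r_1 = 1.4800
beam 2: φ=0°, α=165°
  d=(-0.9659,0.2588)  start (1,1)  tX=0.7661 tY=1.6228  stride 1/|dx|=1.0353 1/|dy|=3.8637
    cross x-line → (0,1), t=0.7661 (wall)
  → r_2 = 0.7661
beam 3: φ=45°, α=210°
  d=(-0.8660,-0.5000)  start (1,1)  tX=0.8545 tY=1.1600  stride 1/|dx|=1.1547 1/|dy|=2.0000
    cross x-line → (0,1), t=0.8545 (wall)
  → r_3 = 0.8545

ranges = [1.4800, 0.7661, 0.8545]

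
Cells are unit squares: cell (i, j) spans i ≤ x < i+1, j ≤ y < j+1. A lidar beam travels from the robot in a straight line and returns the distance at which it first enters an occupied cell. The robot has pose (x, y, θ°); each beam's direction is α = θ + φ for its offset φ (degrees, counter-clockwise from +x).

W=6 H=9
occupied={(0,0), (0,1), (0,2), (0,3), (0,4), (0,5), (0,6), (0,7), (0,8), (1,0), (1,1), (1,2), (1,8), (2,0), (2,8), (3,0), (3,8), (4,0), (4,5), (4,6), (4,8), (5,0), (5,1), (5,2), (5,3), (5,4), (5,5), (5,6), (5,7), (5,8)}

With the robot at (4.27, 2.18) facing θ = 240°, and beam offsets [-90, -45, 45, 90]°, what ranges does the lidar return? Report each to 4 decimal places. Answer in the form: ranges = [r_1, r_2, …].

beam 1: φ=-90°, α=150°
  dir = (cos 150°, sin 150°) = (-0.8660, 0.5000); from cell (4,2)
  next x-line at t=0.3118, next y-line at t=1.6400; Δt_x=1.1547, Δt_y=2.0000
    x: enter (3,2) at t=0.3118
    x: enter (2,2) at t=1.4665
    y: enter (2,3) at t=1.6400
    x: enter (1,3) at t=2.6212
    y: enter (1,4) at t=3.6400
    x: enter (0,4) at t=3.7759 ← occupied
  → r_1 = 3.7759
beam 2: φ=-45°, α=195°
  dir = (cos 195°, sin 195°) = (-0.9659, -0.2588); from cell (4,2)
  next x-line at t=0.2795, next y-line at t=0.6955; Δt_x=1.0353, Δt_y=3.8637
    x: enter (3,2) at t=0.2795
    y: enter (3,1) at t=0.6955
    x: enter (2,1) at t=1.3148
    x: enter (1,1) at t=2.3501 ← occupied
  → r_2 = 2.3501
beam 3: φ=45°, α=285°
  dir = (cos 285°, sin 285°) = (0.2588, -0.9659); from cell (4,2)
  next x-line at t=2.8205, next y-line at t=0.1863; Δt_x=3.8637, Δt_y=1.0353
    y: enter (4,1) at t=0.1863
    y: enter (4,0) at t=1.2216 ← occupied
  → r_3 = 1.2216
beam 4: φ=90°, α=330°
  dir = (cos 330°, sin 330°) = (0.8660, -0.5000); from cell (4,2)
  next x-line at t=0.8429, next y-line at t=0.3600; Δt_x=1.1547, Δt_y=2.0000
    y: enter (4,1) at t=0.3600
    x: enter (5,1) at t=0.8429 ← occupied
  → r_4 = 0.8429

ranges = [3.7759, 2.3501, 1.2216, 0.8429]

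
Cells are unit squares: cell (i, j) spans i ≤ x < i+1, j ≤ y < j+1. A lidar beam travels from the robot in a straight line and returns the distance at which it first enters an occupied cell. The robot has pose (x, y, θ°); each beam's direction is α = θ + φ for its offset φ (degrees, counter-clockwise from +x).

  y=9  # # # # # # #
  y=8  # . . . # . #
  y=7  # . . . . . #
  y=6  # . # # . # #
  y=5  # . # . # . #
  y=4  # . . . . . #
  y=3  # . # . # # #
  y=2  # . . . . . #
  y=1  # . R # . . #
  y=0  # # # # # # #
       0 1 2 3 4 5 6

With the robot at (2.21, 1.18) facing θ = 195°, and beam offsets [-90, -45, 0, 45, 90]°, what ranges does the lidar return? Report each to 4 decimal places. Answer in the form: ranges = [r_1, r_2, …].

beam 1: φ=-90°, α=105°
  direction (-0.2588, 0.9659); cell (2,1); t to first gridline: x 0.8114, y 0.8489 (then +3.8637 / +1.0353)
    (1,1) via x @ 0.8114
    (1,2) via y @ 0.8489
    (1,3) via y @ 1.8842
    (1,4) via y @ 2.9195
    (1,5) via y @ 3.9548
    (0,5) via x @ 4.6751  # hit
  → r_1 = 4.6751
beam 2: φ=-45°, α=150°
  direction (-0.8660, 0.5000); cell (2,1); t to first gridline: x 0.2425, y 1.6400 (then +1.1547 / +2.0000)
    (1,1) via x @ 0.2425
    (0,1) via x @ 1.3972  # hit
  → r_2 = 1.3972
beam 3: φ=0°, α=195°
  direction (-0.9659, -0.2588); cell (2,1); t to first gridline: x 0.2174, y 0.6955 (then +1.0353 / +3.8637)
    (1,1) via x @ 0.2174
    (1,0) via y @ 0.6955  # hit
  → r_3 = 0.6955
beam 4: φ=45°, α=240°
  direction (-0.5000, -0.8660); cell (2,1); t to first gridline: x 0.4200, y 0.2078 (then +2.0000 / +1.1547)
    (2,0) via y @ 0.2078  # hit
  → r_4 = 0.2078
beam 5: φ=90°, α=285°
  direction (0.2588, -0.9659); cell (2,1); t to first gridline: x 3.0523, y 0.1863 (then +3.8637 / +1.0353)
    (2,0) via y @ 0.1863  # hit
  → r_5 = 0.1863

ranges = [4.6751, 1.3972, 0.6955, 0.2078, 0.1863]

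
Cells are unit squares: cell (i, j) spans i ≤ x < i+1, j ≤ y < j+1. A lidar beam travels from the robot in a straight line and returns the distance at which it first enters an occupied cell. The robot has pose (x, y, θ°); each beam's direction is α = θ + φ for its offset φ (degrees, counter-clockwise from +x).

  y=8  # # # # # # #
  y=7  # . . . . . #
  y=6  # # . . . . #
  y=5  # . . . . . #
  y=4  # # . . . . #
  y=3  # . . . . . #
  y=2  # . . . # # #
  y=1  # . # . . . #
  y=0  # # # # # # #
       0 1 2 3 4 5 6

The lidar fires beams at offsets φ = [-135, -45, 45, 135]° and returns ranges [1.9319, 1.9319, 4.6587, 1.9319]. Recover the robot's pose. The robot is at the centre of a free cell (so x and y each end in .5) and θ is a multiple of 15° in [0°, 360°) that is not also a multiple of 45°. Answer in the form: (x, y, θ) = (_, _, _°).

Enumerate (i+0.5, j+0.5, θ) over the 30 free cells and 16 admissible headings. For each, cast all 4 beams and compare to the given ranges.
  (4.5, 3.5, 345°): beam 1 = 4.0415 ≠ 1.9319 ✗
  (5.5, 5.5, 285°): beam 1 = 5.0000 ≠ 1.9319 ✗
  (3.5, 3.5, 300°): beam 3 = 1.9319 ≠ 4.6587 ✗
  (5.5, 6.5, 300°): beam 1 = 4.6587 ≠ 1.9319 ✗
  …
  (3.5, 3.5, 30°): r_1=1.9319, r_2=1.9319, r_3=4.6587, r_4=1.9319 — all match ✓
Only this pose fits every beam.

(x, y, θ) = (3.5, 3.5, 30°)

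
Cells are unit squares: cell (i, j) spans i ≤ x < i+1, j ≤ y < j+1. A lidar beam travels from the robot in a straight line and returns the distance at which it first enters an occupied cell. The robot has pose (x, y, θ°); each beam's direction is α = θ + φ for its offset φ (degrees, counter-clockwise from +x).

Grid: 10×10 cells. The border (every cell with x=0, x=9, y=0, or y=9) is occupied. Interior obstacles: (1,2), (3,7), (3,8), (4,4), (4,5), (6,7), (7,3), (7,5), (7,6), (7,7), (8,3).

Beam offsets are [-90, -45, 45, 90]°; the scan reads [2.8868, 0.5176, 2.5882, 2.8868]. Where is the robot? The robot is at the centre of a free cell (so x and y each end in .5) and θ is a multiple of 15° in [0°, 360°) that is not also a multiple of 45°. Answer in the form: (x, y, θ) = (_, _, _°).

The pose lattice has 53·16 = 848 candidates. Test each by forward raycasting.
  (2.5, 3.5, 300°): beam 1 = 1.0000 ≠ 2.8868 ✗
  (1.5, 7.5, 75°): beam 1 = 1.5529 ≠ 2.8868 ✗
  (7.5, 1.5, 75°): beam 1 = 1.5529 ≠ 2.8868 ✗
  (2.5, 3.5, 345°): beam 1 = 2.5882 ≠ 2.8868 ✗
  (2.5, 6.5, 345°): beam 1 = 3.6235 ≠ 2.8868 ✗
  …
  (3.5, 6.5, 120°): r_1=2.8868, r_2=0.5176, r_3=2.5882, r_4=2.8868 — all match ✓
Only this pose fits every beam.

(x, y, θ) = (3.5, 6.5, 120°)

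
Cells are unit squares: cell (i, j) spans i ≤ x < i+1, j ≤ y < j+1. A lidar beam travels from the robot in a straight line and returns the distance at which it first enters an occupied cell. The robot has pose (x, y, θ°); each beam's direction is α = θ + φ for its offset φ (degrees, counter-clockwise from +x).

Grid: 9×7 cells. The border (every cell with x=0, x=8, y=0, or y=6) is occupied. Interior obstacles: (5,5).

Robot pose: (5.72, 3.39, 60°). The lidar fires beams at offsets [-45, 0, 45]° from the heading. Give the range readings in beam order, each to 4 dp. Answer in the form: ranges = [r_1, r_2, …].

beam 1: φ=-45°, α=15°
  dir = (cos 15°, sin 15°) = (0.9659, 0.2588); from cell (5,3)
  next x-line at t=0.2899, next y-line at t=2.3569; Δt_x=1.0353, Δt_y=3.8637
    x: enter (6,3) at t=0.2899
    x: enter (7,3) at t=1.3252
    y: enter (7,4) at t=2.3569
    x: enter (8,4) at t=2.3604 ← occupied
  → r_1 = 2.3604
beam 2: φ=0°, α=60°
  dir = (cos 60°, sin 60°) = (0.5000, 0.8660); from cell (5,3)
  next x-line at t=0.5600, next y-line at t=0.7044; Δt_x=2.0000, Δt_y=1.1547
    x: enter (6,3) at t=0.5600
    y: enter (6,4) at t=0.7044
    y: enter (6,5) at t=1.8591
    x: enter (7,5) at t=2.5600
    y: enter (7,6) at t=3.0138 ← occupied
  → r_2 = 3.0138
beam 3: φ=45°, α=105°
  dir = (cos 105°, sin 105°) = (-0.2588, 0.9659); from cell (5,3)
  next x-line at t=2.7819, next y-line at t=0.6315; Δt_x=3.8637, Δt_y=1.0353
    y: enter (5,4) at t=0.6315
    y: enter (5,5) at t=1.6668 ← occupied
  → r_3 = 1.6668

ranges = [2.3604, 3.0138, 1.6668]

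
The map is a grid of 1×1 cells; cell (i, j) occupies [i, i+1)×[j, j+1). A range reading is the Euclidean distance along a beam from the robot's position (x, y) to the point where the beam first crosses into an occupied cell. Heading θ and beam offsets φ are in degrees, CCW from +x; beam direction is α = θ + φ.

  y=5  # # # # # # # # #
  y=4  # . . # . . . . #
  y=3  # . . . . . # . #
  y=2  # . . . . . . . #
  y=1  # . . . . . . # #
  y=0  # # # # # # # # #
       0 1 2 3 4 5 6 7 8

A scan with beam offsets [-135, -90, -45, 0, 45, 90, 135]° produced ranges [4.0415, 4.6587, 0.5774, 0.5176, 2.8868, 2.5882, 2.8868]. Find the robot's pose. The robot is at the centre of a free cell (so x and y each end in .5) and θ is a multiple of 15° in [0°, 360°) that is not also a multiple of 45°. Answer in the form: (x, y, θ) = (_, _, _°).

The pose lattice has 25·16 = 400 candidates. Test each by forward raycasting.
  (2.5, 1.5, 105°): beam 1 = 1.0000 ≠ 4.0415 ✗
  (7.5, 2.5, 195°): beam 1 = 1.0000 ≠ 4.0415 ✗
  (5.5, 4.5, 330°): beam 1 = 1.5529 ≠ 4.0415 ✗
  (3.5, 1.5, 105°): beam 1 = 1.0000 ≠ 4.0415 ✗
  …
  (3.5, 3.5, 105°): r_1=4.0415, r_2=4.6587, r_3=0.5774, r_4=0.5176, r_5=2.8868, r_6=2.5882, r_7=2.8868 — all match ✓
Only this pose fits every beam.

(x, y, θ) = (3.5, 3.5, 105°)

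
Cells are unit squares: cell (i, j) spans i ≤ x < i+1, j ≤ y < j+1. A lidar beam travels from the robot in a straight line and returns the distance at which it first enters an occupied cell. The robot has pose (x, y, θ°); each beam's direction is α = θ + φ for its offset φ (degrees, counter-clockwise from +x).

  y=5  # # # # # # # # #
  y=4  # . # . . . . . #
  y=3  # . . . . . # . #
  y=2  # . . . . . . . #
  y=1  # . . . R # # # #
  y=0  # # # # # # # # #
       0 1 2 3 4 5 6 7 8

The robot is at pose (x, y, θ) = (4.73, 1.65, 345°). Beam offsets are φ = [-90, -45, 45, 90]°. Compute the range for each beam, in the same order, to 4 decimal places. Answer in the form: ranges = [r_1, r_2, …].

beam 1: φ=-90°, α=255°
  direction (-0.2588, -0.9659); cell (4,1); t to first gridline: x 2.8205, y 0.6729 (then +3.8637 / +1.0353)
    (4,0) via y @ 0.6729  # hit
  → r_1 = 0.6729
beam 2: φ=-45°, α=300°
  direction (0.5000, -0.8660); cell (4,1); t to first gridline: x 0.5400, y 0.7506 (then +2.0000 / +1.1547)
    (5,1) via x @ 0.5400  # hit
  → r_2 = 0.5400
beam 3: φ=45°, α=30°
  direction (0.8660, 0.5000); cell (4,1); t to first gridline: x 0.3118, y 0.7000 (then +1.1547 / +2.0000)
    (5,1) via x @ 0.3118  # hit
  → r_3 = 0.3118
beam 4: φ=90°, α=75°
  direction (0.2588, 0.9659); cell (4,1); t to first gridline: x 1.0432, y 0.3623 (then +3.8637 / +1.0353)
    (4,2) via y @ 0.3623
    (5,2) via x @ 1.0432
    (5,3) via y @ 1.3976
    (5,4) via y @ 2.4329
    (5,5) via y @ 3.4682  # hit
  → r_4 = 3.4682

ranges = [0.6729, 0.5400, 0.3118, 3.4682]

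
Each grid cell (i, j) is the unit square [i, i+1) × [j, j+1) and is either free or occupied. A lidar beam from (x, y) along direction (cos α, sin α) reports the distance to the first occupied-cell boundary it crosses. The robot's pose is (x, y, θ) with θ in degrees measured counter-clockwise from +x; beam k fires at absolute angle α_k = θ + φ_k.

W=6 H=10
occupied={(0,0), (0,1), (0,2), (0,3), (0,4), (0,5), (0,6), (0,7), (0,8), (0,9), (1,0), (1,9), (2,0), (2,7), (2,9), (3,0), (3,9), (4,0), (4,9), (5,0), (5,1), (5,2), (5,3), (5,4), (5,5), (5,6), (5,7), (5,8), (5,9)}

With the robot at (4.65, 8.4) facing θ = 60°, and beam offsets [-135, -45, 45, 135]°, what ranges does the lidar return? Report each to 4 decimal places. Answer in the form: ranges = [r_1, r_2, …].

ranges = [1.3523, 0.3623, 0.6212, 1.7082]

beam 1: φ=-135°, α=285°
  cosα=0.2588 sinα=-0.9659 | (4,8) | tMaxX 1.3523 tMaxY 0.4141 | tΔX 3.8637 tΔY 1.0353
    t=0.4141 [y] (4,7)
    t=1.3523 [x] (5,7) — stop
  → r_1 = 1.3523
beam 2: φ=-45°, α=15°
  cosα=0.9659 sinα=0.2588 | (4,8) | tMaxX 0.3623 tMaxY 2.3182 | tΔX 1.0353 tΔY 3.8637
    t=0.3623 [x] (5,8) — stop
  → r_2 = 0.3623
beam 3: φ=45°, α=105°
  cosα=-0.2588 sinα=0.9659 | (4,8) | tMaxX 2.5114 tMaxY 0.6212 | tΔX 3.8637 tΔY 1.0353
    t=0.6212 [y] (4,9) — stop
  → r_3 = 0.6212
beam 4: φ=135°, α=195°
  cosα=-0.9659 sinα=-0.2588 | (4,8) | tMaxX 0.6729 tMaxY 1.5455 | tΔX 1.0353 tΔY 3.8637
    t=0.6729 [x] (3,8)
    t=1.5455 [y] (3,7)
    t=1.7082 [x] (2,7) — stop
  → r_4 = 1.7082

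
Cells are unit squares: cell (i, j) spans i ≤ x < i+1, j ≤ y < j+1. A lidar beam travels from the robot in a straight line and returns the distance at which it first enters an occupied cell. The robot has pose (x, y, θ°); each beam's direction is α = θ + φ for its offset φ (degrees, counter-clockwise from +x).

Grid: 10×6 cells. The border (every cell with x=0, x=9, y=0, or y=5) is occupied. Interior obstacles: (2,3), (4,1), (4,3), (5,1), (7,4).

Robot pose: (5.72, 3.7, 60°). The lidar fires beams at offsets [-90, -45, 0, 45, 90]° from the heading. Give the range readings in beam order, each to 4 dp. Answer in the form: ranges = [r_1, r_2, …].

beam 1: φ=-90°, α=330°
  direction (0.8660, -0.5000); cell (5,3); t to first gridline: x 0.3233, y 1.4000 (then +1.1547 / +2.0000)
    (6,3) via x @ 0.3233
    (6,2) via y @ 1.4000
    (7,2) via x @ 1.4780
    (8,2) via x @ 2.6327
    (8,1) via y @ 3.4000
    (9,1) via x @ 3.7874  # hit
  → r_1 = 3.7874
beam 2: φ=-45°, α=15°
  direction (0.9659, 0.2588); cell (5,3); t to first gridline: x 0.2899, y 1.1591 (then +1.0353 / +3.8637)
    (6,3) via x @ 0.2899
    (6,4) via y @ 1.1591
    (7,4) via x @ 1.3252  # hit
  → r_2 = 1.3252
beam 3: φ=0°, α=60°
  direction (0.5000, 0.8660); cell (5,3); t to first gridline: x 0.5600, y 0.3464 (then +2.0000 / +1.1547)
    (5,4) via y @ 0.3464
    (6,4) via x @ 0.5600
    (6,5) via y @ 1.5011  # hit
  → r_3 = 1.5011
beam 4: φ=45°, α=105°
  direction (-0.2588, 0.9659); cell (5,3); t to first gridline: x 2.7819, y 0.3106 (then +3.8637 / +1.0353)
    (5,4) via y @ 0.3106
    (5,5) via y @ 1.3459  # hit
  → r_4 = 1.3459
beam 5: φ=90°, α=150°
  direction (-0.8660, 0.5000); cell (5,3); t to first gridline: x 0.8314, y 0.6000 (then +1.1547 / +2.0000)
    (5,4) via y @ 0.6000
    (4,4) via x @ 0.8314
    (3,4) via x @ 1.9861
    (3,5) via y @ 2.6000  # hit
  → r_5 = 2.6000

ranges = [3.7874, 1.3252, 1.5011, 1.3459, 2.6000]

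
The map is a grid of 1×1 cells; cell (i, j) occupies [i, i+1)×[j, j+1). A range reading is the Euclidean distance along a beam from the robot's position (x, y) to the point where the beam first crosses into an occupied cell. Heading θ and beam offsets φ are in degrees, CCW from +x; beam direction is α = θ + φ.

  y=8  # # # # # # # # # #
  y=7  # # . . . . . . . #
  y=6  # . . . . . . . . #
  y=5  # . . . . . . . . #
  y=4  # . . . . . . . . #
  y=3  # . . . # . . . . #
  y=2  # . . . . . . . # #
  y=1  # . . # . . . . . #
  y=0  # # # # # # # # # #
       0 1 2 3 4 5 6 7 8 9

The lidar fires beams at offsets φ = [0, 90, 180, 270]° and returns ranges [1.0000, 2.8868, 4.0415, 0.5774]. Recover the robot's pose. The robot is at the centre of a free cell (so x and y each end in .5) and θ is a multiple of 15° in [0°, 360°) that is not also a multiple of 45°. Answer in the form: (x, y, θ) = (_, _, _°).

Enumerate (i+0.5, j+0.5, θ) over the 52 free cells and 16 admissible headings. For each, cast all 4 beams and compare to the given ranges.
  (4.5, 5.5, 75°): beam 1 = 2.5882 ≠ 1.0000 ✗
  (3.5, 7.5, 15°): beam 1 = 1.9319 ≠ 1.0000 ✗
  (2.5, 3.5, 300°): beam 1 = 1.7321 ≠ 1.0000 ✗
  (7.5, 6.5, 240°): beam 1 = 6.3509 ≠ 1.0000 ✗
  …
  (1.5, 4.5, 240°): r_1=1.0000, r_2=2.8868, r_3=4.0415, r_4=0.5774 — all match ✓
No second candidate reproduces the full scan.

(x, y, θ) = (1.5, 4.5, 240°)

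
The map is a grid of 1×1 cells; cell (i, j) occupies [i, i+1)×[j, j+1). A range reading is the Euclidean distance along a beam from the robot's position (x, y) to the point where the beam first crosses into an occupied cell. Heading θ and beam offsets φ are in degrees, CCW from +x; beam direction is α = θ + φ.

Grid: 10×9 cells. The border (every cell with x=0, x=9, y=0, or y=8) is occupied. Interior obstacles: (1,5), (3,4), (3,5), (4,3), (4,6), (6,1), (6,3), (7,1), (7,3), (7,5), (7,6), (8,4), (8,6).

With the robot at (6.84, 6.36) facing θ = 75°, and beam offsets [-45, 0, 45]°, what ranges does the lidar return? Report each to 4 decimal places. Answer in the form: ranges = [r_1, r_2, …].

beam 1: φ=-45°, α=30°
  cosα=0.8660 sinα=0.5000 | (6,6) | tMaxX 0.1848 tMaxY 1.2800 | tΔX 1.1547 tΔY 2.0000
    t=0.1848 [x] (7,6) — stop
  → r_1 = 0.1848
beam 2: φ=0°, α=75°
  cosα=0.2588 sinα=0.9659 | (6,6) | tMaxX 0.6182 tMaxY 0.6626 | tΔX 3.8637 tΔY 1.0353
    t=0.6182 [x] (7,6) — stop
  → r_2 = 0.6182
beam 3: φ=45°, α=120°
  cosα=-0.5000 sinα=0.8660 | (6,6) | tMaxX 1.6800 tMaxY 0.7390 | tΔX 2.0000 tΔY 1.1547
    t=0.7390 [y] (6,7)
    t=1.6800 [x] (5,7)
    t=1.8937 [y] (5,8) — stop
  → r_3 = 1.8937

ranges = [0.1848, 0.6182, 1.8937]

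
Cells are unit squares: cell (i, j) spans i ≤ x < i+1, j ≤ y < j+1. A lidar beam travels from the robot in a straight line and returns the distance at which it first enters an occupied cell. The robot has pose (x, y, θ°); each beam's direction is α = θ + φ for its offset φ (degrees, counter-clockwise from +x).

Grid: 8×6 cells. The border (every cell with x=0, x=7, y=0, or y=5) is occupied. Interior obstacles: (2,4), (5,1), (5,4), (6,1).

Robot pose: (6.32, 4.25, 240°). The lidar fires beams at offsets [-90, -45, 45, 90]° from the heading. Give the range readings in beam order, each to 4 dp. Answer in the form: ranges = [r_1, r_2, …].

beam 1: φ=-90°, α=150°
  direction (-0.8660, 0.5000); cell (6,4); t to first gridline: x 0.3695, y 1.5000 (then +1.1547 / +2.0000)
    (5,4) via x @ 0.3695  # hit
  → r_1 = 0.3695
beam 2: φ=-45°, α=195°
  direction (-0.9659, -0.2588); cell (6,4); t to first gridline: x 0.3313, y 0.9659 (then +1.0353 / +3.8637)
    (5,4) via x @ 0.3313  # hit
  → r_2 = 0.3313
beam 3: φ=45°, α=285°
  direction (0.2588, -0.9659); cell (6,4); t to first gridline: x 2.6273, y 0.2588 (then +3.8637 / +1.0353)
    (6,3) via y @ 0.2588
    (6,2) via y @ 1.2941
    (6,1) via y @ 2.3294  # hit
  → r_3 = 2.3294
beam 4: φ=90°, α=330°
  direction (0.8660, -0.5000); cell (6,4); t to first gridline: x 0.7852, y 0.5000 (then +1.1547 / +2.0000)
    (6,3) via y @ 0.5000
    (7,3) via x @ 0.7852  # hit
  → r_4 = 0.7852

ranges = [0.3695, 0.3313, 2.3294, 0.7852]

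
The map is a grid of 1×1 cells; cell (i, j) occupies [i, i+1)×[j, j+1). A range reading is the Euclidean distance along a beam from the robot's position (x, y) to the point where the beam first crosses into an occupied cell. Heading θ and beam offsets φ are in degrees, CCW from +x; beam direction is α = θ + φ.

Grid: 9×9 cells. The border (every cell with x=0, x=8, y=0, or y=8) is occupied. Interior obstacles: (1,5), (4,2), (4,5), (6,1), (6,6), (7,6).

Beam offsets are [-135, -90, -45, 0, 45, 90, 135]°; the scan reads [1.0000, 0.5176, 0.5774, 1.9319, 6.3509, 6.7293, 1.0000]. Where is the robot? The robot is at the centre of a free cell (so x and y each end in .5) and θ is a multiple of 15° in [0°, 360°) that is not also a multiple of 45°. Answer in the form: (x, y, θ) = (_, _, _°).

Candidates: 43 free-cell centres × 16 headings = 688 poses. Raycast each; keep the one whose scan matches to 4 dp.
  (5.5, 1.5, 165°): beam 1 = 0.5774 ≠ 1.0000 ✗
  (2.5, 5.5, 195°): beam 1 = 2.8868 ≠ 1.0000 ✗
  (7.5, 5.5, 30°): beam 1 = 3.6235 ≠ 1.0000 ✗
  (7.5, 4.5, 345°): beam 1 = 3.0000 ≠ 1.0000 ✗
  …
  (7.5, 2.5, 75°): r_1=1.0000, r_2=0.5176, r_3=0.5774, r_4=1.9319, r_5=6.3509, r_6=6.7293, r_7=1.0000 — all match ✓
Unique over the lattice → pose = (7.5, 2.5, 75°).

(x, y, θ) = (7.5, 2.5, 75°)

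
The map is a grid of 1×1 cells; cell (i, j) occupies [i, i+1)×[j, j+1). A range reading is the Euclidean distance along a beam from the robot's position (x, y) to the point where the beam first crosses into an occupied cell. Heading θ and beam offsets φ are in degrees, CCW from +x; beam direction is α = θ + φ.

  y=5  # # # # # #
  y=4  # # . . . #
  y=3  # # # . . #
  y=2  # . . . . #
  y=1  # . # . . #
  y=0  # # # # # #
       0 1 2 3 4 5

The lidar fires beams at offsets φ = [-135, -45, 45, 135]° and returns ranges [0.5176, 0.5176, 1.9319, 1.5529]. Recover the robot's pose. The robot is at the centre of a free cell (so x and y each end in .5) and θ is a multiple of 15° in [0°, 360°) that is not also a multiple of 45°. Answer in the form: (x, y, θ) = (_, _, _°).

Candidates: 12 free-cell centres × 16 headings = 192 poses. Raycast each; keep the one whose scan matches to 4 dp.
  (4.5, 3.5, 300°): beam 1 = 1.5529 ≠ 0.5176 ✗
  (4.5, 1.5, 255°): beam 1 = 4.0415 ≠ 0.5176 ✗
  (2.5, 2.5, 30°): beam 2 = 2.5882 ≠ 0.5176 ✗
  (4.5, 3.5, 255°): beam 1 = 1.7321 ≠ 0.5176 ✗
  …
  (4.5, 1.5, 30°): r_1=0.5176, r_2=0.5176, r_3=1.9319, r_4=1.5529 — all match ✓
No second candidate reproduces the full scan.

(x, y, θ) = (4.5, 1.5, 30°)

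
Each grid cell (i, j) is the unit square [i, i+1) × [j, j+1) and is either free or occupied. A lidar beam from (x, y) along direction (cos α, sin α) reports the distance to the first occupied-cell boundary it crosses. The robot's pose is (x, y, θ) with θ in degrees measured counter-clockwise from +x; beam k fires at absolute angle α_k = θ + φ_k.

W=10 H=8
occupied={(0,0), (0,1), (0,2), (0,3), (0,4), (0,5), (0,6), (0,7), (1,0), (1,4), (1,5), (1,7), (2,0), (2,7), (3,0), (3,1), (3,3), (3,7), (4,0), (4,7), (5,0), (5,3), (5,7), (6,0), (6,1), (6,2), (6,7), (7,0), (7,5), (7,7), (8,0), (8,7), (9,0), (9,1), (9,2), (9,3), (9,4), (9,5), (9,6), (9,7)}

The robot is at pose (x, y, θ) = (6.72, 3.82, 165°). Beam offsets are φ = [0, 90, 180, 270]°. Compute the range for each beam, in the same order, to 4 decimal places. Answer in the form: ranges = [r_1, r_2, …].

beam 1: φ=0°, α=165°
  dir = (cos 165°, sin 165°) = (-0.9659, 0.2588); from cell (6,3)
  next x-line at t=0.7454, next y-line at t=0.6955; Δt_x=1.0353, Δt_y=3.8637
    y: enter (6,4) at t=0.6955
    x: enter (5,4) at t=0.7454
    x: enter (4,4) at t=1.7807
    x: enter (3,4) at t=2.8160
    x: enter (2,4) at t=3.8512
    y: enter (2,5) at t=4.5592
    x: enter (1,5) at t=4.8865 ← occupied
  → r_1 = 4.8865
beam 2: φ=90°, α=255°
  dir = (cos 255°, sin 255°) = (-0.2588, -0.9659); from cell (6,3)
  next x-line at t=2.7819, next y-line at t=0.8489; Δt_x=3.8637, Δt_y=1.0353
    y: enter (6,2) at t=0.8489 ← occupied
  → r_2 = 0.8489
beam 3: φ=180°, α=345°
  dir = (cos 345°, sin 345°) = (0.9659, -0.2588); from cell (6,3)
  next x-line at t=0.2899, next y-line at t=3.1682; Δt_x=1.0353, Δt_y=3.8637
    x: enter (7,3) at t=0.2899
    x: enter (8,3) at t=1.3252
    x: enter (9,3) at t=2.3604 ← occupied
  → r_3 = 2.3604
beam 4: φ=270°, α=75°
  dir = (cos 75°, sin 75°) = (0.2588, 0.9659); from cell (6,3)
  next x-line at t=1.0818, next y-line at t=0.1863; Δt_x=3.8637, Δt_y=1.0353
    y: enter (6,4) at t=0.1863
    x: enter (7,4) at t=1.0818
    y: enter (7,5) at t=1.2216 ← occupied
  → r_4 = 1.2216

ranges = [4.8865, 0.8489, 2.3604, 1.2216]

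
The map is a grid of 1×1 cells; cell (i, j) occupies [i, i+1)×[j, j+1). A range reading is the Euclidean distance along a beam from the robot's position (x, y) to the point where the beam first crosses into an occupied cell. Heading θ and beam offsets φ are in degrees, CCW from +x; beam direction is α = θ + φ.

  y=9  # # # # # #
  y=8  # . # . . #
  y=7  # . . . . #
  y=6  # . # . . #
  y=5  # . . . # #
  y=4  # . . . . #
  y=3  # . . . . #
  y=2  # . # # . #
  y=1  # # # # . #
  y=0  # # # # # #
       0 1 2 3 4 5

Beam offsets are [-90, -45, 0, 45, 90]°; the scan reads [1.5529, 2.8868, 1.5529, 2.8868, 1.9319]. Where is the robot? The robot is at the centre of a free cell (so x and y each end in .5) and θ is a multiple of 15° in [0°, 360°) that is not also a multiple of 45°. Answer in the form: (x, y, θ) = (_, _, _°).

(x, y, θ) = (2.5, 4.5, 285°)

Candidates: 24 free-cell centres × 16 headings = 384 poses. Raycast each; keep the one whose scan matches to 4 dp.
  (2.5, 3.5, 345°): beam 1 = 0.5176 ≠ 1.5529 ✗
  (3.5, 5.5, 345°): beam 1 = 2.5882 ≠ 1.5529 ✗
  (2.5, 5.5, 300°): beam 1 = 1.7321 ≠ 1.5529 ✗
  …
  (2.5, 4.5, 285°): r_1=1.5529, r_2=2.8868, r_3=1.5529, r_4=2.8868, r_5=1.9319 — all match ✓
No second candidate reproduces the full scan.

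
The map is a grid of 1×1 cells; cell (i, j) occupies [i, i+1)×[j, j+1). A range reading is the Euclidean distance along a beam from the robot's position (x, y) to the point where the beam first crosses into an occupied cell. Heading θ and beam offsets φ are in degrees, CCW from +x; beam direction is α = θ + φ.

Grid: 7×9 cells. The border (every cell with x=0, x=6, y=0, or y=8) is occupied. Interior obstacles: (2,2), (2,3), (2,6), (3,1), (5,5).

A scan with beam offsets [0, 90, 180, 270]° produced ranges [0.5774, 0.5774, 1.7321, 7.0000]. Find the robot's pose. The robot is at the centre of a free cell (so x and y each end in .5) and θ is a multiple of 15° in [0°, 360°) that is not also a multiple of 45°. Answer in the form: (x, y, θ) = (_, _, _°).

(x, y, θ) = (4.5, 1.5, 210°)

Enumerate (i+0.5, j+0.5, θ) over the 30 free cells and 16 admissible headings. For each, cast all 4 beams and compare to the given ranges.
  (4.5, 1.5, 60°): beam 1 = 3.0000 ≠ 0.5774 ✗
  (2.5, 4.5, 75°): beam 1 = 1.5529 ≠ 0.5774 ✗
  (3.5, 4.5, 345°): beam 1 = 2.5882 ≠ 0.5774 ✗
  …
  (4.5, 1.5, 210°): r_1=0.5774, r_2=0.5774, r_3=1.7321, r_4=7.0000 — all match ✓
No second candidate reproduces the full scan.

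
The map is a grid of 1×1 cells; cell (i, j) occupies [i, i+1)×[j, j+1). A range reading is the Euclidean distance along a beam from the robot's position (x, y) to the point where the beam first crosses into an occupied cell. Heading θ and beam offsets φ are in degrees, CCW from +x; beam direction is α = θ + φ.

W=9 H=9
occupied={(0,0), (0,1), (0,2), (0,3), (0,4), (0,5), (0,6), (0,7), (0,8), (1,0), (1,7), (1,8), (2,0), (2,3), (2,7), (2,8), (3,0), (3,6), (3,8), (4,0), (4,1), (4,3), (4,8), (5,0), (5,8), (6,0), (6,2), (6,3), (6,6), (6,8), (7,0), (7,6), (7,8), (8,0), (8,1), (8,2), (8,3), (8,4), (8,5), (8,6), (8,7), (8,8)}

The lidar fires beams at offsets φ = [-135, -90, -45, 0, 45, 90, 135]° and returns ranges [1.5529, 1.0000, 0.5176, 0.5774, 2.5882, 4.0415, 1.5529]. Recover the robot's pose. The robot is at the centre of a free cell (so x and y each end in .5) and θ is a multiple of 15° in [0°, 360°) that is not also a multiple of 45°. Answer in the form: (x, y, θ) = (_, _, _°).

(x, y, θ) = (6.5, 5.5, 120°)

Enumerate (i+0.5, j+0.5, θ) over the 39 free cells and 16 admissible headings. For each, cast all 7 beams and compare to the given ranges.
  (1.5, 4.5, 300°): beam 1 = 0.5176 ≠ 1.5529 ✗
  (7.5, 1.5, 240°): beam 1 = 1.9319 ≠ 1.5529 ✗
  (6.5, 7.5, 330°): beam 1 = 2.5882 ≠ 1.5529 ✗
  (2.5, 6.5, 75°): beam 1 = 3.0000 ≠ 1.5529 ✗
  …
  (6.5, 5.5, 120°): r_1=1.5529, r_2=1.0000, r_3=0.5176, r_4=0.5774, r_5=2.5882, r_6=4.0415, r_7=1.5529 — all match ✓
Only this pose fits every beam.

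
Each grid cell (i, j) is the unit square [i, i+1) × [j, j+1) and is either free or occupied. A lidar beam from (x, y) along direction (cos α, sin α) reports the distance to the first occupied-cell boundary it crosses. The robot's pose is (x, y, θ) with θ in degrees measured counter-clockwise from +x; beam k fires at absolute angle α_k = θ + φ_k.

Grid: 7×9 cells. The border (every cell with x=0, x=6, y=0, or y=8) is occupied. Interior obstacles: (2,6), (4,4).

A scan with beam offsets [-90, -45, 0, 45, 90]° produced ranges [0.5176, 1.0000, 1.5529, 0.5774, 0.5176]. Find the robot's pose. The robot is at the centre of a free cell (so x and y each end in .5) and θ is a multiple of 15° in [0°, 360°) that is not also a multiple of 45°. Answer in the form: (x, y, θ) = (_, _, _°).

(x, y, θ) = (2.5, 7.5, 195°)

Enumerate (i+0.5, j+0.5, θ) over the 33 free cells and 16 admissible headings. For each, cast all 5 beams and compare to the given ranges.
  (5.5, 3.5, 300°): beam 1 = 5.0000 ≠ 0.5176 ✗
  (5.5, 4.5, 75°): beam 2 = 0.5774 ≠ 1.0000 ✗
  (4.5, 3.5, 255°): beam 1 = 3.6235 ≠ 0.5176 ✗
  (4.5, 6.5, 60°): beam 1 = 1.7321 ≠ 0.5176 ✗
  (1.5, 7.5, 165°): beam 2 = 0.5774 ≠ 1.0000 ✗
  …
  (2.5, 7.5, 195°): r_1=0.5176, r_2=1.0000, r_3=1.5529, r_4=0.5774, r_5=0.5176 — all match ✓
Unique over the lattice → pose = (2.5, 7.5, 195°).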